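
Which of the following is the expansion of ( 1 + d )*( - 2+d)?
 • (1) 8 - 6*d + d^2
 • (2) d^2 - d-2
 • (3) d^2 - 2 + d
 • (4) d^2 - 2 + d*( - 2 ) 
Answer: 2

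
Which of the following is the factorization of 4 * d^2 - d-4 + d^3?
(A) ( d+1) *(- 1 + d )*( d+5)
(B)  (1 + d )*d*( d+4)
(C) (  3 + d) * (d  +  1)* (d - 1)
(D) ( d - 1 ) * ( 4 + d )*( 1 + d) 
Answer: D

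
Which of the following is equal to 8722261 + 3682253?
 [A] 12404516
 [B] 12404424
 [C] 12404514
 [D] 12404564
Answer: C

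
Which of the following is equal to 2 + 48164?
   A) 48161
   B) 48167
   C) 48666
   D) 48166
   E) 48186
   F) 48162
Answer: D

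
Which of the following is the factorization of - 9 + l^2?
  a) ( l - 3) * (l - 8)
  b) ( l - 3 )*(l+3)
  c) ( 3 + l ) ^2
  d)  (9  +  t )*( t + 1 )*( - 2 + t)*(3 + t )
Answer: b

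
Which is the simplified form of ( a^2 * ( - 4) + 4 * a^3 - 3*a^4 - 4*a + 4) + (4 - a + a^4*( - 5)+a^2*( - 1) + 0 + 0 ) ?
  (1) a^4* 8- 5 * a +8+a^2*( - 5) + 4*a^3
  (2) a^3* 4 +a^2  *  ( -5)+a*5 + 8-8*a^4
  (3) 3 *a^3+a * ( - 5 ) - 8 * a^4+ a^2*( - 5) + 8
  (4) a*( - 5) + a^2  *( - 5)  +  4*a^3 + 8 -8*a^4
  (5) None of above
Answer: 4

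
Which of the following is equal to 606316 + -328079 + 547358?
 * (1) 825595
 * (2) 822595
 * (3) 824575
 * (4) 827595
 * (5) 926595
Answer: 1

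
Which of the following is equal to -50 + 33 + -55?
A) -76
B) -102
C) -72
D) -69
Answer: C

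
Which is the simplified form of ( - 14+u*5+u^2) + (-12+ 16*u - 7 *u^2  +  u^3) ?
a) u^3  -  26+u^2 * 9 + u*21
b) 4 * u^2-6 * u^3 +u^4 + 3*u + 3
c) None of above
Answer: c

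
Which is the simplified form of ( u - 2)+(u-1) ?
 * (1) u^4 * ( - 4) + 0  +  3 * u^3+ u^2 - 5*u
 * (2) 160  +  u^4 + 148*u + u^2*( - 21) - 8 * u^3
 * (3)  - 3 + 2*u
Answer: 3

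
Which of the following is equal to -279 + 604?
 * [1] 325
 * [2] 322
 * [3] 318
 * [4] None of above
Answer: 1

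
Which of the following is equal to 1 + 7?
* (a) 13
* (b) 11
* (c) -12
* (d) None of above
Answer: d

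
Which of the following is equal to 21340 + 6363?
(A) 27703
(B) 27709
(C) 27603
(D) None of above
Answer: A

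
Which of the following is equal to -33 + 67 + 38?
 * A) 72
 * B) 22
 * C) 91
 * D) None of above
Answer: A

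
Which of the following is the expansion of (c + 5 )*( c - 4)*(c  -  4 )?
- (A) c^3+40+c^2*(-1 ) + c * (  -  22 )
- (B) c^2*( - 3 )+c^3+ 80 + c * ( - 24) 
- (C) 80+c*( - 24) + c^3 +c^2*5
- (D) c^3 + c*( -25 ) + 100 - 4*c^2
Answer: B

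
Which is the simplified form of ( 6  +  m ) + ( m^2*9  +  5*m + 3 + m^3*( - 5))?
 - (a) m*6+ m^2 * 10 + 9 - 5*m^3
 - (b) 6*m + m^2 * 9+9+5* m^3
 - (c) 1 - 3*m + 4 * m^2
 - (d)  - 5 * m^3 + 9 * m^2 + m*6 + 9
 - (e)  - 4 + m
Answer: d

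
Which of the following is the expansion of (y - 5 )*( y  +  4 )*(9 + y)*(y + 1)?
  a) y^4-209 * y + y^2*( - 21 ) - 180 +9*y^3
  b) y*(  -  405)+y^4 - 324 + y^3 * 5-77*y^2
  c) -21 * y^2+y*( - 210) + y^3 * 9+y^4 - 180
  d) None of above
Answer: a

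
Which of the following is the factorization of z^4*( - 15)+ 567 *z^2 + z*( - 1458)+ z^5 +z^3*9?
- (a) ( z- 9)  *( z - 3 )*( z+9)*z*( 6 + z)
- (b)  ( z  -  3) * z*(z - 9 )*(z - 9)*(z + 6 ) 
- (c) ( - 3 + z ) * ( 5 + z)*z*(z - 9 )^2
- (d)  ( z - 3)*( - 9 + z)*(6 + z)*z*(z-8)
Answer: b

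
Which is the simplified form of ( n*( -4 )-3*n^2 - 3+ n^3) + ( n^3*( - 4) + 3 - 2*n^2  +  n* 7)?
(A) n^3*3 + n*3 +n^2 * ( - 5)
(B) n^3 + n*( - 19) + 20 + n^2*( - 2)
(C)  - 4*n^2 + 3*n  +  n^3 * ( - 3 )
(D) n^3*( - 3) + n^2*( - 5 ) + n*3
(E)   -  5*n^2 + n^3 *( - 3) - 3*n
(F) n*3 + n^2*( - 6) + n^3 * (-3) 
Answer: D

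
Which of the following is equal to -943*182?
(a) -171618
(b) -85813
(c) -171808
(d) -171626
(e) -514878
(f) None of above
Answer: d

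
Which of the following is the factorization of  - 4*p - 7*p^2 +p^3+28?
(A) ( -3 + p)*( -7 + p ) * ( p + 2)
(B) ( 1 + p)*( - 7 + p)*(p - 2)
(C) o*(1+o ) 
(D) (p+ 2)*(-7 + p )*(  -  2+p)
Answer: D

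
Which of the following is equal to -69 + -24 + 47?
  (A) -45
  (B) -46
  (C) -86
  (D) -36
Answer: B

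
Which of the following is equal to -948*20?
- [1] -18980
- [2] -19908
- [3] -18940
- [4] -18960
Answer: 4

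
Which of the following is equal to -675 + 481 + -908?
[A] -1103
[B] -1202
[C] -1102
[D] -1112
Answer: C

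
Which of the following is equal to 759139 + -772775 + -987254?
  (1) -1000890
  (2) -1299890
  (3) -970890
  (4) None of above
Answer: 1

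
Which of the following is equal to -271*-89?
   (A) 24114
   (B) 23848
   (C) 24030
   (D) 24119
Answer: D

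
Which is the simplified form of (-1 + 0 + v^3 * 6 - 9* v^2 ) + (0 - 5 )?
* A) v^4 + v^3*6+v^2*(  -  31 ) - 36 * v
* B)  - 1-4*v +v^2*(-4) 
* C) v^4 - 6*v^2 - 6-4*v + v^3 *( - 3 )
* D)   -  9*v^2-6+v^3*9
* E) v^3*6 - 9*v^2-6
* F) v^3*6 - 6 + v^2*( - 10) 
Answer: E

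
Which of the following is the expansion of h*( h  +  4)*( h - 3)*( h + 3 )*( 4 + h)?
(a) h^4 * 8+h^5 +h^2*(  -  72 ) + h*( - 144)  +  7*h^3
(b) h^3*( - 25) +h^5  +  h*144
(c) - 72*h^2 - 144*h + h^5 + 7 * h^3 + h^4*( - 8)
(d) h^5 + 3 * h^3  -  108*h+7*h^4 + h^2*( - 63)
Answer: a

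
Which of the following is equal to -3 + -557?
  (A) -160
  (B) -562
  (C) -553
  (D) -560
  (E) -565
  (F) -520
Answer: D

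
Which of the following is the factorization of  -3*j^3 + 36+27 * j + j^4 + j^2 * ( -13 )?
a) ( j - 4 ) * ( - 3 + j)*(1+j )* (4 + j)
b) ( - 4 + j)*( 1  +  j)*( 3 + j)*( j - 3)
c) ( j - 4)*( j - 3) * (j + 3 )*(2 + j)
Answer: b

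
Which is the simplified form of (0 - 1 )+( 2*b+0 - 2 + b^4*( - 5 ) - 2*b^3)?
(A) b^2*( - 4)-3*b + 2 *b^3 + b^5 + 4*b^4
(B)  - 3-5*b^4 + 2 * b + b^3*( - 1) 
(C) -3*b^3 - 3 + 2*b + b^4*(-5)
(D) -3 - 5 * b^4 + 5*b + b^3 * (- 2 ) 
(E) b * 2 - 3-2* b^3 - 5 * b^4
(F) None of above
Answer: E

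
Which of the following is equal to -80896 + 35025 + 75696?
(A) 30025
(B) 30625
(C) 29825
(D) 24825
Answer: C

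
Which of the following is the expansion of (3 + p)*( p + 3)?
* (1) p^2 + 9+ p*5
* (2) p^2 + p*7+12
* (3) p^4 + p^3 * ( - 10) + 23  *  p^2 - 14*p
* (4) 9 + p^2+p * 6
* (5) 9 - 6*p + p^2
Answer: 4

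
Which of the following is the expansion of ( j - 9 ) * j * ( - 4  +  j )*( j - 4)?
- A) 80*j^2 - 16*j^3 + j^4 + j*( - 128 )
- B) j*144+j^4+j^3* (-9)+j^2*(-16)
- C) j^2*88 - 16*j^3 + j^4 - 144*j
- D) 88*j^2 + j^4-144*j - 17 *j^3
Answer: D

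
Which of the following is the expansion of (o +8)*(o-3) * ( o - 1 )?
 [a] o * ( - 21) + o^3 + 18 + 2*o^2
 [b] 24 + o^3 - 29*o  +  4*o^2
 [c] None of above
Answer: b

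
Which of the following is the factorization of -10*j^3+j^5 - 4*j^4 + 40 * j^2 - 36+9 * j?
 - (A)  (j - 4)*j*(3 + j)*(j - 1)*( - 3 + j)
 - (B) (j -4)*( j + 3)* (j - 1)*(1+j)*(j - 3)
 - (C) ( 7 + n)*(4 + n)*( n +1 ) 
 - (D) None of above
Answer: B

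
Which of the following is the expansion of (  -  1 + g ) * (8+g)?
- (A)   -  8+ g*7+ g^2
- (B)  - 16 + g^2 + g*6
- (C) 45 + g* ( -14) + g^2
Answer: A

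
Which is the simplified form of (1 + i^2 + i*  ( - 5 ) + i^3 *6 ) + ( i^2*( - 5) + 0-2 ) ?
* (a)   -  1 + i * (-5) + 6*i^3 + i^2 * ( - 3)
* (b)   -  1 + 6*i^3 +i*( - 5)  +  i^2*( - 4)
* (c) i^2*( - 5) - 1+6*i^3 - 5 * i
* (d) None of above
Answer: b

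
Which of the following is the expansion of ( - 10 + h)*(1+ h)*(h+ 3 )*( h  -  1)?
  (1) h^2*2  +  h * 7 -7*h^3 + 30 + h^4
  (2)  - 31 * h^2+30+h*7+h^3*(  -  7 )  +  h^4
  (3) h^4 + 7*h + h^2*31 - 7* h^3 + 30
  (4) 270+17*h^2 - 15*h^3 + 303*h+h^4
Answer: 2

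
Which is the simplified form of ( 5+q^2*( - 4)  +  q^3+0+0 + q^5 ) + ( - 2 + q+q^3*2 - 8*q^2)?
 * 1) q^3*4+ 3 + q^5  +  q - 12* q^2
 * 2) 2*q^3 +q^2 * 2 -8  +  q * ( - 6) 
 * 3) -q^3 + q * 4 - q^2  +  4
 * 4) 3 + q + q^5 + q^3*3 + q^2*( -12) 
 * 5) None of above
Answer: 4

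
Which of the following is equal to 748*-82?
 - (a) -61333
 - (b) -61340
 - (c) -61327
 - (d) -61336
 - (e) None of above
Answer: d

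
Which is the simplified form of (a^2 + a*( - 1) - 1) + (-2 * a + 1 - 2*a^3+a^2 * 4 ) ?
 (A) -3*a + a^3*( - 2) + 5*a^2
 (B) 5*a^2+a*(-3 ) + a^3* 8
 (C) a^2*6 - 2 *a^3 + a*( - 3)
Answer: A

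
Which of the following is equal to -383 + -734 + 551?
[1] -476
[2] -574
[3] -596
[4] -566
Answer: 4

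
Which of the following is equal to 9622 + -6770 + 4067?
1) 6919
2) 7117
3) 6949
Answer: 1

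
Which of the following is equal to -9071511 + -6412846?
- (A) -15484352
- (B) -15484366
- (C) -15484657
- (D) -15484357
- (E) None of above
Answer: D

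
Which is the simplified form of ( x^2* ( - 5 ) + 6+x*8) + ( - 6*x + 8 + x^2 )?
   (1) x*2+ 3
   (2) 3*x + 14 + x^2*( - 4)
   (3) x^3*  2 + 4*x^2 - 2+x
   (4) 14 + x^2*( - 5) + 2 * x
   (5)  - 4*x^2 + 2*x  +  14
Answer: 5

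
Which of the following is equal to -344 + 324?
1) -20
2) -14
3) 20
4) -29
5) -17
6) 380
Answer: 1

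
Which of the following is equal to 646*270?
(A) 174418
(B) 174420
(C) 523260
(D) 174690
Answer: B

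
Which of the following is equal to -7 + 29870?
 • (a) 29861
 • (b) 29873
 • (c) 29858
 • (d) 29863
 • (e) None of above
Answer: d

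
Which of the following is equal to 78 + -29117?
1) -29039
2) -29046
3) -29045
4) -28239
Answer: 1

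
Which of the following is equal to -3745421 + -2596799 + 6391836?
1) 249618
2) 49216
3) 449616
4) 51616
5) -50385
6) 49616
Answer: 6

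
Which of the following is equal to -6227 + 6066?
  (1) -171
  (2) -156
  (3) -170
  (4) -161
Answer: 4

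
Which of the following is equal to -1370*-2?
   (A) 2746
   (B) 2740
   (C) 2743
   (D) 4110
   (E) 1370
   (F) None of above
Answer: B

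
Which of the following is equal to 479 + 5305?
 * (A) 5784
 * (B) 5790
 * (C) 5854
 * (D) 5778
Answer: A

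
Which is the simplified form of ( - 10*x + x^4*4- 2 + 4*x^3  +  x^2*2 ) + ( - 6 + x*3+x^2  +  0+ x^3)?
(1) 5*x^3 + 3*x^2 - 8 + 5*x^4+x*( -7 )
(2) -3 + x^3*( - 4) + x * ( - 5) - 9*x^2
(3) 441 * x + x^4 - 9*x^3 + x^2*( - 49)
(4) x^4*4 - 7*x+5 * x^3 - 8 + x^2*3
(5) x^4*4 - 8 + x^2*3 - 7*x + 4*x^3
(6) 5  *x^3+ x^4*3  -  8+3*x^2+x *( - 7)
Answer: 4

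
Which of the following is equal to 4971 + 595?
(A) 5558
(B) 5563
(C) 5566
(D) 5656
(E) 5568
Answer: C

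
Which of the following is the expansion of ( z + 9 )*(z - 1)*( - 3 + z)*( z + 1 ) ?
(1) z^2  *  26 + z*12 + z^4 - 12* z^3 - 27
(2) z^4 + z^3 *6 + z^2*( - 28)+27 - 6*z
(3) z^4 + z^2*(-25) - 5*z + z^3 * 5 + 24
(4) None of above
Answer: 2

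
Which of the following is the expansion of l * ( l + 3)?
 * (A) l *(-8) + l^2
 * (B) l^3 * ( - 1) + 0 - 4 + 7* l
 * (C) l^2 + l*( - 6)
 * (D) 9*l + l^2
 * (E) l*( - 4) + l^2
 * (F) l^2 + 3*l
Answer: F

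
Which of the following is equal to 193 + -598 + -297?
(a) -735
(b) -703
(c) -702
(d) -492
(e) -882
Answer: c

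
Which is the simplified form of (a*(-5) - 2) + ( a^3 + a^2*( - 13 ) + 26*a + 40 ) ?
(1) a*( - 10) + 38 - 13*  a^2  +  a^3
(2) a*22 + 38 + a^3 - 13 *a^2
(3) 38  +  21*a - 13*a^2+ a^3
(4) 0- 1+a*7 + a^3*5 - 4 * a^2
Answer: 3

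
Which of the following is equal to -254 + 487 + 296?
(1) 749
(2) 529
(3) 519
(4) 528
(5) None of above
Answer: 2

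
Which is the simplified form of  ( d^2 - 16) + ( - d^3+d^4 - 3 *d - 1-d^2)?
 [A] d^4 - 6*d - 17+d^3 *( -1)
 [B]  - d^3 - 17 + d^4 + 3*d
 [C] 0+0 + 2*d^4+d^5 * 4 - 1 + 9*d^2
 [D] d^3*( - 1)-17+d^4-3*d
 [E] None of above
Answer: D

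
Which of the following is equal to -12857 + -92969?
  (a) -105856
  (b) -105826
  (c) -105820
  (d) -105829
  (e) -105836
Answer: b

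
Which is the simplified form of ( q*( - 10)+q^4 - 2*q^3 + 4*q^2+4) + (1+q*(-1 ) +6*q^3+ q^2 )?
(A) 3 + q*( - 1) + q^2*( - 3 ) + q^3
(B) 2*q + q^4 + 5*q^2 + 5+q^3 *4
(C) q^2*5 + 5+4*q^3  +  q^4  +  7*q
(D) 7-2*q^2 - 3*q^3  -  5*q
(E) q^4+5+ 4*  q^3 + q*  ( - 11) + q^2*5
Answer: E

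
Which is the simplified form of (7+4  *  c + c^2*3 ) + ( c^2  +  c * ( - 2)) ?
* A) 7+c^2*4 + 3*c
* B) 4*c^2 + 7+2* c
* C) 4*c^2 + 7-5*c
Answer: B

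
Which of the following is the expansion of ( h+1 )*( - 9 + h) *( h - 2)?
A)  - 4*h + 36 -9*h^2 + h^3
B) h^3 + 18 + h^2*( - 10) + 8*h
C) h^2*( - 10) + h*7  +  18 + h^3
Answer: C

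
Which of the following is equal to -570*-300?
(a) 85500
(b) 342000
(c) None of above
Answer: c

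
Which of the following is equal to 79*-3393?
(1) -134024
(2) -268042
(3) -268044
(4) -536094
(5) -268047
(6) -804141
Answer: 5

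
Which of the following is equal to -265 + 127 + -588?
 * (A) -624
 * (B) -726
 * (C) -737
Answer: B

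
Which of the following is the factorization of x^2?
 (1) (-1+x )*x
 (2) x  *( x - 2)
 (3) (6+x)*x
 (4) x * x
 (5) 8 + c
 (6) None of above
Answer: 4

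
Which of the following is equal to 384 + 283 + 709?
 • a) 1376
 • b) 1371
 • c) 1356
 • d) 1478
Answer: a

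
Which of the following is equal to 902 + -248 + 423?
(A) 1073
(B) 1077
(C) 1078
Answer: B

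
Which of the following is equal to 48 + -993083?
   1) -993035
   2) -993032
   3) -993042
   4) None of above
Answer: 1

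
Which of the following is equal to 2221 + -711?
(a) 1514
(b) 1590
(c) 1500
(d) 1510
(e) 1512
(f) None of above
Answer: d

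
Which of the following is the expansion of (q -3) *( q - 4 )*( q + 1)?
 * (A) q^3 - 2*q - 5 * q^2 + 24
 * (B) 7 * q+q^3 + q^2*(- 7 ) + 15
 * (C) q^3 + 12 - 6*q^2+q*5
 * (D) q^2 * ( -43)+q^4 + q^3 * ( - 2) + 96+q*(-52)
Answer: C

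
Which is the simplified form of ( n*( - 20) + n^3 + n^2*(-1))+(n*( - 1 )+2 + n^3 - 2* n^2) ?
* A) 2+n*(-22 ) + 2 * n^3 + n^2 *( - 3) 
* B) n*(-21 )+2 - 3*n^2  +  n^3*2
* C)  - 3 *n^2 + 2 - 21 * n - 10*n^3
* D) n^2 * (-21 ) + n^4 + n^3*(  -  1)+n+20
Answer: B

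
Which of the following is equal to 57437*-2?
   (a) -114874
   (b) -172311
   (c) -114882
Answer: a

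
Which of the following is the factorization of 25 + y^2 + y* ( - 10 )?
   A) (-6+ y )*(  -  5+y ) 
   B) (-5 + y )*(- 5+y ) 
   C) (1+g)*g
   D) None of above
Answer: B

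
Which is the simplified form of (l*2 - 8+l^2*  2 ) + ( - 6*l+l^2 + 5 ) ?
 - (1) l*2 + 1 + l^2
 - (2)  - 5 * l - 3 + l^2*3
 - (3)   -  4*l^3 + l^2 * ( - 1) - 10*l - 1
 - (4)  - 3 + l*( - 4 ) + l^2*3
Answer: 4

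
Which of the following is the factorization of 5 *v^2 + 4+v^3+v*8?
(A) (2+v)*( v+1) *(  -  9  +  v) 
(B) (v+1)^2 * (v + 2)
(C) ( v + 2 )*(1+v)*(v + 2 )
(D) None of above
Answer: C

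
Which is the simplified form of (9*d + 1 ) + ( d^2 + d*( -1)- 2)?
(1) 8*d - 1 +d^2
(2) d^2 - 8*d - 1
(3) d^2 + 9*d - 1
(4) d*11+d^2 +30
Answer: 1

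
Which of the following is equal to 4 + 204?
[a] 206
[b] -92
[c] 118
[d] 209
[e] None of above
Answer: e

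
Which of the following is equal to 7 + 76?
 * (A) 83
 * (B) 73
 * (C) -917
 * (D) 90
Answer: A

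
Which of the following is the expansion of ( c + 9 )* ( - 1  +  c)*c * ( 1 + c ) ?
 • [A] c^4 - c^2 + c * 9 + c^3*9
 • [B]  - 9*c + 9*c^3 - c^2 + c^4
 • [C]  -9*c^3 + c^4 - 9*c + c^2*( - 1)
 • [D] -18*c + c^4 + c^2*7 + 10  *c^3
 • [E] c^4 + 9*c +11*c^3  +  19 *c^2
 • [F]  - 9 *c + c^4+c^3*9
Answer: B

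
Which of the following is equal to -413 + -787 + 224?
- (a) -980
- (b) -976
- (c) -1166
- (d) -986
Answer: b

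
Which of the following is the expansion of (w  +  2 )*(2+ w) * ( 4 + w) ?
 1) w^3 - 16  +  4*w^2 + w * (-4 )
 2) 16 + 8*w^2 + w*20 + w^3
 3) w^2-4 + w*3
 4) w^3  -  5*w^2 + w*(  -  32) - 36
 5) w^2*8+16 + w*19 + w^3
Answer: 2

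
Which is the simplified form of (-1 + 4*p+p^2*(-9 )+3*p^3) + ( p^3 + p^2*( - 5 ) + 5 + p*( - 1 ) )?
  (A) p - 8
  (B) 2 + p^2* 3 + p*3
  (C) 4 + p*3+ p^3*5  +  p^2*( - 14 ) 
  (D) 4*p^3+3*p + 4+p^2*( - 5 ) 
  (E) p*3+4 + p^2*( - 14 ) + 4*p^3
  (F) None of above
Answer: E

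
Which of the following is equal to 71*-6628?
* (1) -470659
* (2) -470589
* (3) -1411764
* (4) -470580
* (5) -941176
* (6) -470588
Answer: 6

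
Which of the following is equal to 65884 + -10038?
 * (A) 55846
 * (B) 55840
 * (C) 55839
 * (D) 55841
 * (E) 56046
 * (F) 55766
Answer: A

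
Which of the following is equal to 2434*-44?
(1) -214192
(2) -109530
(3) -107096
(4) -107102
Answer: 3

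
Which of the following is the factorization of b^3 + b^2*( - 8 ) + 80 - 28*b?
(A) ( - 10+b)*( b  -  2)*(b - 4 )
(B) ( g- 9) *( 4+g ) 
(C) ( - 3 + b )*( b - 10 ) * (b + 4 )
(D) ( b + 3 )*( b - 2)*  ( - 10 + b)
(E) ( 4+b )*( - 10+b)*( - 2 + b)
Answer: E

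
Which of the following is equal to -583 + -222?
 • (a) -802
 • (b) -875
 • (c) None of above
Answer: c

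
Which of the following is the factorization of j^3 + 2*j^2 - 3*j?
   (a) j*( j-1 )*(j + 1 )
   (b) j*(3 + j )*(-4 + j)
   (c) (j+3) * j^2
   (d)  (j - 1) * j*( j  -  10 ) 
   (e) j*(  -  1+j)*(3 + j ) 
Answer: e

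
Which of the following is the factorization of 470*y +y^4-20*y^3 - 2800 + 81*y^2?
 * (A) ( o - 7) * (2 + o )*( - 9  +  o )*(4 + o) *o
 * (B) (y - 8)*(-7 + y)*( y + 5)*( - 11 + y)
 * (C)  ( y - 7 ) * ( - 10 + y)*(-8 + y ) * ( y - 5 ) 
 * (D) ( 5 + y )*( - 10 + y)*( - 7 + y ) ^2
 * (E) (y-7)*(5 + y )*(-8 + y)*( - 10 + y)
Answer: E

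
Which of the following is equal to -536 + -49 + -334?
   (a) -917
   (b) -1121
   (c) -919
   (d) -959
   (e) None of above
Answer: c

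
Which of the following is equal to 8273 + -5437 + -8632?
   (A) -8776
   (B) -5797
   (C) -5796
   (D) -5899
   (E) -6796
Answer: C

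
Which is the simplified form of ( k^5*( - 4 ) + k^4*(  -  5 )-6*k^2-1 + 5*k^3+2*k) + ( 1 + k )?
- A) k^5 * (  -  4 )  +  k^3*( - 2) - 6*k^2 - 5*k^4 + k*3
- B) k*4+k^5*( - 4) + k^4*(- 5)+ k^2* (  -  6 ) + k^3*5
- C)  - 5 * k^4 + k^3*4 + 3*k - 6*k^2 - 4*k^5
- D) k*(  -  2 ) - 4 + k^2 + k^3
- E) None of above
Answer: E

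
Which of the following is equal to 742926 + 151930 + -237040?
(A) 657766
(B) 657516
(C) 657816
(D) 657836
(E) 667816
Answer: C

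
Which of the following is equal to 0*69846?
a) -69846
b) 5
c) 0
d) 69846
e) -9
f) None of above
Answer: c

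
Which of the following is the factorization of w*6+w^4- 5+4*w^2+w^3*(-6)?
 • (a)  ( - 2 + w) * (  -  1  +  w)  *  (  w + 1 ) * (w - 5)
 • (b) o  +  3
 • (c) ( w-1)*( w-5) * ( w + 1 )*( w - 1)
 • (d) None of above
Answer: c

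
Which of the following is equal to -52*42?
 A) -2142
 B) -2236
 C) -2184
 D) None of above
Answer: C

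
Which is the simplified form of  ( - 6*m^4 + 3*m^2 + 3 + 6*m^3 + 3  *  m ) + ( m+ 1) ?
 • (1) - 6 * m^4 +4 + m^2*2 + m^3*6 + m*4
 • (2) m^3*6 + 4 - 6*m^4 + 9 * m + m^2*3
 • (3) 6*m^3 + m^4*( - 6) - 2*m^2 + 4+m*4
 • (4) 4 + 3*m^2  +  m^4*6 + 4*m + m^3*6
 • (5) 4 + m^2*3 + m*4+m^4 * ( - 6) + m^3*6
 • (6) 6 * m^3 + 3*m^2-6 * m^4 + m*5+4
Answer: 5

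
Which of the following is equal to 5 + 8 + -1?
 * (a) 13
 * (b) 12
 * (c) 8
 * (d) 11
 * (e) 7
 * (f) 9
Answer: b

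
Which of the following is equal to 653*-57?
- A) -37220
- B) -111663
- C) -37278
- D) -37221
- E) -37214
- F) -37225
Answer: D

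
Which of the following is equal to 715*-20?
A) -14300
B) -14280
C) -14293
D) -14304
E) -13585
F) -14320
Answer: A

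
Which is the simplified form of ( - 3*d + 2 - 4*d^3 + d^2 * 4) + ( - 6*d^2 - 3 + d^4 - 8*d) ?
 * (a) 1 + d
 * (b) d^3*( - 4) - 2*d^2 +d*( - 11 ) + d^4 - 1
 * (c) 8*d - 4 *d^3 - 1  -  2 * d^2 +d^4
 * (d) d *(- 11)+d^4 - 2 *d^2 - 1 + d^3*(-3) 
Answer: b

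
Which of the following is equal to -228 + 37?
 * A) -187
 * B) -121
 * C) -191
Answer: C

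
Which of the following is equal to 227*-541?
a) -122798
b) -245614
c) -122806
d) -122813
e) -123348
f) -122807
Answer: f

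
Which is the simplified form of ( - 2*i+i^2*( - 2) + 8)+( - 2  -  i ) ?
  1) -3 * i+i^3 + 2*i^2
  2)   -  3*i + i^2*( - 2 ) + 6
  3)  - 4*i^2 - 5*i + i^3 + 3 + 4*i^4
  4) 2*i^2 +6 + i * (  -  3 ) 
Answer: 2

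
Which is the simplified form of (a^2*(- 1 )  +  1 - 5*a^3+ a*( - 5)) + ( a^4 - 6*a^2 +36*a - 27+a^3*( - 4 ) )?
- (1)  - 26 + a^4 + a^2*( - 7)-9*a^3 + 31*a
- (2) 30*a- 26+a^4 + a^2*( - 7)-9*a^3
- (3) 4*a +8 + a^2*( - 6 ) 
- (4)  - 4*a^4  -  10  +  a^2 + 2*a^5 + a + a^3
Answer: 1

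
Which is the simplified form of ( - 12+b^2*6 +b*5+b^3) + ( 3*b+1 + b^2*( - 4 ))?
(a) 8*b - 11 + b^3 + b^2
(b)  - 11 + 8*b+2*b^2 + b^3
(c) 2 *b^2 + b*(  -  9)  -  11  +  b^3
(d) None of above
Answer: b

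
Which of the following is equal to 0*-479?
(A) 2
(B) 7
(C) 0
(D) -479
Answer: C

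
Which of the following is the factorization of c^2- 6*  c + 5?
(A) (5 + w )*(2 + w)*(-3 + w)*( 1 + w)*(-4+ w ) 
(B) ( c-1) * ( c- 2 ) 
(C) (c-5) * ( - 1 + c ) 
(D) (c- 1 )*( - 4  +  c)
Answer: C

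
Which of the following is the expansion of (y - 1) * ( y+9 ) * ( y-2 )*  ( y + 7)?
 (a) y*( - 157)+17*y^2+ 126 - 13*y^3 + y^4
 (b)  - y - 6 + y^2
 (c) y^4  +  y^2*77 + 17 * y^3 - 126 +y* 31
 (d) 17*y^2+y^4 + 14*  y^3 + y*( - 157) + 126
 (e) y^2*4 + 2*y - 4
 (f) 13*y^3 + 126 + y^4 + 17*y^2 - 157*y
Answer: f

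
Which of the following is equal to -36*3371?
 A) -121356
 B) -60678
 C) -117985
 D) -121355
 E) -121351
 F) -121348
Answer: A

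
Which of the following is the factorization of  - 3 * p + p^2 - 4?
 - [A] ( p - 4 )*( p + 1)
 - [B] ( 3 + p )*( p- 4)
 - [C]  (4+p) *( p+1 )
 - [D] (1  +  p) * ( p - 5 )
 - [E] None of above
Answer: A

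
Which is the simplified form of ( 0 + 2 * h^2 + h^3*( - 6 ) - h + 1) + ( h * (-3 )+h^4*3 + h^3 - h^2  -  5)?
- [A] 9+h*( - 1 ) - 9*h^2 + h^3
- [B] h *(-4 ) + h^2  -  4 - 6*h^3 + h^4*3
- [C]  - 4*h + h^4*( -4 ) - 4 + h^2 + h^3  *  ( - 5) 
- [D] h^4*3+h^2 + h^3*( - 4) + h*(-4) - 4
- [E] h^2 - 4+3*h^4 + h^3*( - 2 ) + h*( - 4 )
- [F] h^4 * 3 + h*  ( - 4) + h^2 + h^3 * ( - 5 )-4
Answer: F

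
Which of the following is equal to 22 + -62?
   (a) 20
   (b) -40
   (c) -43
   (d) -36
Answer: b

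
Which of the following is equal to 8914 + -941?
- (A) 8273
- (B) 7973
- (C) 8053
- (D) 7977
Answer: B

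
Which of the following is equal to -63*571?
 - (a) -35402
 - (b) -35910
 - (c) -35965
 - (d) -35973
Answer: d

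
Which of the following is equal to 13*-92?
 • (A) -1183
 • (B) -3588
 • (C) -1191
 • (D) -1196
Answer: D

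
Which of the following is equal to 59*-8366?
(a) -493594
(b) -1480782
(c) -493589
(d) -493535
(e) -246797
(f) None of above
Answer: a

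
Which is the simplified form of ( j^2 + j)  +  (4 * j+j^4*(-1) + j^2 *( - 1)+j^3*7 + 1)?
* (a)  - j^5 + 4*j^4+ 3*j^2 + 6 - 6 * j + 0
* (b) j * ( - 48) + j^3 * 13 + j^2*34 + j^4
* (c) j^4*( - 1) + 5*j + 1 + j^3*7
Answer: c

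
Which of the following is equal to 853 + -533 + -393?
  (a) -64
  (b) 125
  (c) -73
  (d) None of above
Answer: c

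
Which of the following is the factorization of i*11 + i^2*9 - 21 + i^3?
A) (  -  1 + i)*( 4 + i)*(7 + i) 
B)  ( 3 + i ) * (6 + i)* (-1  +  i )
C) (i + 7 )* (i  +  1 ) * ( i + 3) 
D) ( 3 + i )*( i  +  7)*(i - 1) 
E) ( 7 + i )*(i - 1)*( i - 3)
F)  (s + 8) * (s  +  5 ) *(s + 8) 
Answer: D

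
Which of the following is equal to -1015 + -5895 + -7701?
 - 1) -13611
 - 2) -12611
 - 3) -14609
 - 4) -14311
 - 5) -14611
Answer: 5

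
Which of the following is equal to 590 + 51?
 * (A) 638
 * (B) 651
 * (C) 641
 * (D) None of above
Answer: C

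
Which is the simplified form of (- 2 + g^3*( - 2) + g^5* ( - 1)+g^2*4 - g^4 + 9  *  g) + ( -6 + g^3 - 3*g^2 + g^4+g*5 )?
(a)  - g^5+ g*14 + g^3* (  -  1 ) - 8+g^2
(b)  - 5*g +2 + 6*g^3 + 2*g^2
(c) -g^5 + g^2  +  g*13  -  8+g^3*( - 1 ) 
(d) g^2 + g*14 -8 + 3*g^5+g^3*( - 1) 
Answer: a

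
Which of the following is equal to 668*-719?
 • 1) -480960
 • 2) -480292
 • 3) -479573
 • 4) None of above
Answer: 2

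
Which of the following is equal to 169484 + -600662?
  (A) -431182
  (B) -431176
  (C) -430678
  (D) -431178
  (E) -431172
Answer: D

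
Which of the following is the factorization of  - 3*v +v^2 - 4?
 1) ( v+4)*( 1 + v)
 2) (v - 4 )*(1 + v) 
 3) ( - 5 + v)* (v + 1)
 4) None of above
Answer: 2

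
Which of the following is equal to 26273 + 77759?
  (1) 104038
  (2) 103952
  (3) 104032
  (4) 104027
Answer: 3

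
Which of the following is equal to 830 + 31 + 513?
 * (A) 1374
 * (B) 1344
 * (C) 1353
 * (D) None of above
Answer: A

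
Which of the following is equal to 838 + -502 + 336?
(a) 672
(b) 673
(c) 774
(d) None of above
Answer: a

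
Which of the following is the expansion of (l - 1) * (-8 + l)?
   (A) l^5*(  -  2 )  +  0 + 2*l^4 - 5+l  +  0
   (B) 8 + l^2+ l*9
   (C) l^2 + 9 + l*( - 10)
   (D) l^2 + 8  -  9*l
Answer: D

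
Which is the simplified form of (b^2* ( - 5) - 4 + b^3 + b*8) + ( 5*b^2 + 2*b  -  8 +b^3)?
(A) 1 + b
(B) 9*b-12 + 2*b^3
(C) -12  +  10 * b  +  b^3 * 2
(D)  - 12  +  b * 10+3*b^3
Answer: C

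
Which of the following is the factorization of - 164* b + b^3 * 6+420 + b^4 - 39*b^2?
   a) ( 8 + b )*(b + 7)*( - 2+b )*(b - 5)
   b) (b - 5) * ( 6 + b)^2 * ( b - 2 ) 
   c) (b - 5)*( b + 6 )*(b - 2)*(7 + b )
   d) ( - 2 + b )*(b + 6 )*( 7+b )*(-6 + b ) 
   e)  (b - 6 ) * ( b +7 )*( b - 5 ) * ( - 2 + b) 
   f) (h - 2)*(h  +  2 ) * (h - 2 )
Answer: c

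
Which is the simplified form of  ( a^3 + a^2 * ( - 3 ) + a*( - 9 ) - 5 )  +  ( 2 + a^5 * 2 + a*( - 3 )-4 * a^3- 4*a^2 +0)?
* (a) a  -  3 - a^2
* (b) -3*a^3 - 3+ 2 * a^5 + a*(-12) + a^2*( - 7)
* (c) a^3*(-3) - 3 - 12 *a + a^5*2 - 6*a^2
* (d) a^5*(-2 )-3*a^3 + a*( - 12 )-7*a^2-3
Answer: b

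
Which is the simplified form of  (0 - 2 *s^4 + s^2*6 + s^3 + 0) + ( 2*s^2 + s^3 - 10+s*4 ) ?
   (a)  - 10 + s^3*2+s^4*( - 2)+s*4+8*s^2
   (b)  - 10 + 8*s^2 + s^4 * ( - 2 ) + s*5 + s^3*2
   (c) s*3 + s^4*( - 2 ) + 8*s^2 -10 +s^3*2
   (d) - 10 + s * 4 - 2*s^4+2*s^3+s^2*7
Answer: a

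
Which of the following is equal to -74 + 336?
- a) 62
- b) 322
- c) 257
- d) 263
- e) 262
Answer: e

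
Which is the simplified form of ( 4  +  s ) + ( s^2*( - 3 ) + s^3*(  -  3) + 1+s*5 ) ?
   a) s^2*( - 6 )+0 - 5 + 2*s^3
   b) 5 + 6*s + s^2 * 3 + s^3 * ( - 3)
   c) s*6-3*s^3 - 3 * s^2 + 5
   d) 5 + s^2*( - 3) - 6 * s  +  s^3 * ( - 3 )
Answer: c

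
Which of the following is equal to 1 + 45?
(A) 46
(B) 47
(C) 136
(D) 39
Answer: A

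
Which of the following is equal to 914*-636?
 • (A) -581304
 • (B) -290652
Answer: A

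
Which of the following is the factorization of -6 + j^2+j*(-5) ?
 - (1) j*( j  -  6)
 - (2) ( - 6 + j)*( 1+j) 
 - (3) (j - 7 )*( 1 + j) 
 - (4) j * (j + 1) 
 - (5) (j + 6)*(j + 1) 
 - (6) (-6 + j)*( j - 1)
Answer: 2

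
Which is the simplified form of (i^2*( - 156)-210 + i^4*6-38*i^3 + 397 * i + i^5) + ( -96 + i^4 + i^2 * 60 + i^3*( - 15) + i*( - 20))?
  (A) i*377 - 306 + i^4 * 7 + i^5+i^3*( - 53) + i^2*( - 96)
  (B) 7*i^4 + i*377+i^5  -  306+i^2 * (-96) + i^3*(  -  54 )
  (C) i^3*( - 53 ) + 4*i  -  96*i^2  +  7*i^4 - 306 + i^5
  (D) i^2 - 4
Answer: A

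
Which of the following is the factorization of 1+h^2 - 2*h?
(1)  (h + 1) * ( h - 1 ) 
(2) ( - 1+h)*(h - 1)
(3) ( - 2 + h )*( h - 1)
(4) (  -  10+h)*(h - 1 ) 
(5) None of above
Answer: 2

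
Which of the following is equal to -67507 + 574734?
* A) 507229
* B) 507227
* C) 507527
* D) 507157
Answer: B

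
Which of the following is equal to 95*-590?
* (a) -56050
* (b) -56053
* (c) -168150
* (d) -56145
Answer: a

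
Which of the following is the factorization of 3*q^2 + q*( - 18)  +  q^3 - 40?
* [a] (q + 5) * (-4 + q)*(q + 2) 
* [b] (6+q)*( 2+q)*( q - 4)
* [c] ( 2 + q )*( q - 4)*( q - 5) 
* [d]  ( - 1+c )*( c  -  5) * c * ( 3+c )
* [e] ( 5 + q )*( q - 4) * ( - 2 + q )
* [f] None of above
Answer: a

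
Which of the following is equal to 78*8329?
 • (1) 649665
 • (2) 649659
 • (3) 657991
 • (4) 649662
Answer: 4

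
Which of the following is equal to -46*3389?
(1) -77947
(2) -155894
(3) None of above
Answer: 2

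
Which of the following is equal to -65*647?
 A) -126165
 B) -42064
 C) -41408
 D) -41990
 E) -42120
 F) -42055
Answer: F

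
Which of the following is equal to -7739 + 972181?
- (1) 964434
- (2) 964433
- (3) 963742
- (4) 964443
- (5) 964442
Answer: 5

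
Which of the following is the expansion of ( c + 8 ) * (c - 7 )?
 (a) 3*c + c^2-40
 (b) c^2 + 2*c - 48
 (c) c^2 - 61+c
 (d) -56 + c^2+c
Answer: d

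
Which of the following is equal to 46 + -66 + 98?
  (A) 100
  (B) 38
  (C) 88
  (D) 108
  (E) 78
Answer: E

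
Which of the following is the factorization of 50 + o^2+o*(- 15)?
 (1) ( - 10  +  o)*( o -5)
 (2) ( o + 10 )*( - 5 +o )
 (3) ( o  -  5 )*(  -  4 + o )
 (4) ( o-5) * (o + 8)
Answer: 1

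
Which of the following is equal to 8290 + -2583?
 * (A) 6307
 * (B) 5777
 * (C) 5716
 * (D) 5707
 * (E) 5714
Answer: D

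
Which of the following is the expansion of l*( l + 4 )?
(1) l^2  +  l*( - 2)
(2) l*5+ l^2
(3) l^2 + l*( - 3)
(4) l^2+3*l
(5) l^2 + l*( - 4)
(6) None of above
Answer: 6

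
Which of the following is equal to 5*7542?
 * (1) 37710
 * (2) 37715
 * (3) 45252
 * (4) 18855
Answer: 1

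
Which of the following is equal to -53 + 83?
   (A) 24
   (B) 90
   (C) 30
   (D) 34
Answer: C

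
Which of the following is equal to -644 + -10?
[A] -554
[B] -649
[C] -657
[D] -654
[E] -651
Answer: D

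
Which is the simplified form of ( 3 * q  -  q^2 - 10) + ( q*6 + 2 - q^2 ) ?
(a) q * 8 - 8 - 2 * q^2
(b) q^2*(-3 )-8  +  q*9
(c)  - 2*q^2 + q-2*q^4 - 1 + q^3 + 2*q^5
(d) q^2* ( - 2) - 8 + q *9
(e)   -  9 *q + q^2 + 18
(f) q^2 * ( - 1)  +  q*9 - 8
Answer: d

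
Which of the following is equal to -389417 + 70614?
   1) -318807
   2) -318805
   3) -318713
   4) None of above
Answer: 4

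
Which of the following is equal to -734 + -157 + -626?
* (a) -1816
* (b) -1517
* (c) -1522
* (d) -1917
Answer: b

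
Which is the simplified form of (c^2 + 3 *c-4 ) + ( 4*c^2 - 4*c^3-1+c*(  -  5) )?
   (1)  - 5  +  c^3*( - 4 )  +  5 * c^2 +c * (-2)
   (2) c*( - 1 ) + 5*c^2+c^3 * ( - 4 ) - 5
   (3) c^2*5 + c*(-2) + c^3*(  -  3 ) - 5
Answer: 1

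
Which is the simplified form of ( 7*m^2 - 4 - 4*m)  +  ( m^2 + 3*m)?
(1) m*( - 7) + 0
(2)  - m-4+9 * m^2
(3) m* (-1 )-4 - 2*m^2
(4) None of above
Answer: 4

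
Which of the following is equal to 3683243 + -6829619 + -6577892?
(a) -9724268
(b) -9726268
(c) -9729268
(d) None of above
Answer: a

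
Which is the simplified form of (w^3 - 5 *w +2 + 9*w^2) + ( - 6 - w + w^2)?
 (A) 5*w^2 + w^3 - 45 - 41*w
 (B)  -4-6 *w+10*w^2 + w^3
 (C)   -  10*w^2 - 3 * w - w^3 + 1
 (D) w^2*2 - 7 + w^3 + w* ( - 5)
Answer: B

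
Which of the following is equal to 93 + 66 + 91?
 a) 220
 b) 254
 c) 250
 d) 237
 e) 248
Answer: c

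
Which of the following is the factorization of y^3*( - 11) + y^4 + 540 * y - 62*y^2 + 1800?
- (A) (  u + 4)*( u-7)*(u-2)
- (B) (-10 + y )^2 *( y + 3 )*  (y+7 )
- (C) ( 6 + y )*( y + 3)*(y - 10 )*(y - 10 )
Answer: C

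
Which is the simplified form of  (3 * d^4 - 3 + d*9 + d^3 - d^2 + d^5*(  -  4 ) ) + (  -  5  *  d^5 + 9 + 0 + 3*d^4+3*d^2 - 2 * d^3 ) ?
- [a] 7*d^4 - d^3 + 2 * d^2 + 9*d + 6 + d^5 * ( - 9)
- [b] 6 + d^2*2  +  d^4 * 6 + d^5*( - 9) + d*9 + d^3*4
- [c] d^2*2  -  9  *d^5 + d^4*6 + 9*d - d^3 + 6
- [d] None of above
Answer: c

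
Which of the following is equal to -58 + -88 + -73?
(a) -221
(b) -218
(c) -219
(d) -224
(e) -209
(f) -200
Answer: c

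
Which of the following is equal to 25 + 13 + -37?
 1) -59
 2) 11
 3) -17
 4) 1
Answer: 4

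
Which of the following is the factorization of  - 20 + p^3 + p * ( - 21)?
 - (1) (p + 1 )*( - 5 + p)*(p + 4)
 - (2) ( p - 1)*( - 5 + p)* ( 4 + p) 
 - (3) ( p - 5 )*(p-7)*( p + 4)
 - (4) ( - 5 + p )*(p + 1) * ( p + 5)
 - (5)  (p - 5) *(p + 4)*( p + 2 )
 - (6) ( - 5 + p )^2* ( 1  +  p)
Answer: 1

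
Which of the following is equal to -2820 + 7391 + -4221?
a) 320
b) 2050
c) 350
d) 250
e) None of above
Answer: c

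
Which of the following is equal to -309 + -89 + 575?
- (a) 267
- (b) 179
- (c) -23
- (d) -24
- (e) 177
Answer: e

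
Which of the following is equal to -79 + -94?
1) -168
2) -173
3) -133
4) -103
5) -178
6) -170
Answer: 2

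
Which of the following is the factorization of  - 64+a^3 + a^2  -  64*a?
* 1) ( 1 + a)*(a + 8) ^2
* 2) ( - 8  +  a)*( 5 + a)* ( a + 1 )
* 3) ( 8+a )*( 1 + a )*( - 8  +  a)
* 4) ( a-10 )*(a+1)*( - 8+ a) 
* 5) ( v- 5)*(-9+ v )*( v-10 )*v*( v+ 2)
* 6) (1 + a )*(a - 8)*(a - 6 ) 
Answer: 3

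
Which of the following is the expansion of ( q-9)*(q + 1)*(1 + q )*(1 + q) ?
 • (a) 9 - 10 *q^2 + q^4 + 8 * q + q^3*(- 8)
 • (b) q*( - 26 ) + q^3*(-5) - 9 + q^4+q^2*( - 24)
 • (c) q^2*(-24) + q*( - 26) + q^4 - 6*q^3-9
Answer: c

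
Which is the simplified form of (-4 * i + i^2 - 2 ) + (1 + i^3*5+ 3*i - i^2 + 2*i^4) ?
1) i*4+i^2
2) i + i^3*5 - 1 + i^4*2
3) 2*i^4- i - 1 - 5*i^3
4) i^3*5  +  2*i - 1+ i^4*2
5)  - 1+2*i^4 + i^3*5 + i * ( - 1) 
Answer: 5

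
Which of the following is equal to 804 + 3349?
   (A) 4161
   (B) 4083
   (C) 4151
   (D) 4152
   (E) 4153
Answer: E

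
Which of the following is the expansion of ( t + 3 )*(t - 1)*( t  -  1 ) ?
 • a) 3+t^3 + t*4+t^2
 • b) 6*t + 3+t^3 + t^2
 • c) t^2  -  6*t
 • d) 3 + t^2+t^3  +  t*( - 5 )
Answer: d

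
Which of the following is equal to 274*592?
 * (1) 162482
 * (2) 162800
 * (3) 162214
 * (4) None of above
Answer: 4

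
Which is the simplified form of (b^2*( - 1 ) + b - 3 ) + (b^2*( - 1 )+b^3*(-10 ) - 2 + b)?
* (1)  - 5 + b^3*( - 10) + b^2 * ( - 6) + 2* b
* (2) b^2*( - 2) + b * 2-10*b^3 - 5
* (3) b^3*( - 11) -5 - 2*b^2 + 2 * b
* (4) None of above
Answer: 2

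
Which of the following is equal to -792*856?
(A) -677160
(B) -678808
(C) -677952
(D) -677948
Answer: C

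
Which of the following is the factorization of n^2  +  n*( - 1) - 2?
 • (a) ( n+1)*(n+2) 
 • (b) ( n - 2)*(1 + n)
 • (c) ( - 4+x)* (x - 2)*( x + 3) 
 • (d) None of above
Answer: b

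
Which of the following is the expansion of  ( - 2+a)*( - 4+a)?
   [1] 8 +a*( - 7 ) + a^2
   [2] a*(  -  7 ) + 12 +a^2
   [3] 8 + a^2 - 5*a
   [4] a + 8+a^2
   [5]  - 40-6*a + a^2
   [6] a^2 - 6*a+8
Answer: 6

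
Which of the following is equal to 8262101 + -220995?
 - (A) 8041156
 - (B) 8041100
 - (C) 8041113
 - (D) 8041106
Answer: D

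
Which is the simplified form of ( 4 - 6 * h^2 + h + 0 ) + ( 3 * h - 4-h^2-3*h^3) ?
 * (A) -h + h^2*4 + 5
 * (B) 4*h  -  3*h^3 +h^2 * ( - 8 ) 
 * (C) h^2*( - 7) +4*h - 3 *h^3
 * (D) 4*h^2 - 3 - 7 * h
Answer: C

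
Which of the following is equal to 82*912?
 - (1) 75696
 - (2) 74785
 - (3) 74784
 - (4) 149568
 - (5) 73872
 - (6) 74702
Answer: 3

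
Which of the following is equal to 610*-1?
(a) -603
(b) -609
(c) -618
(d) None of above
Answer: d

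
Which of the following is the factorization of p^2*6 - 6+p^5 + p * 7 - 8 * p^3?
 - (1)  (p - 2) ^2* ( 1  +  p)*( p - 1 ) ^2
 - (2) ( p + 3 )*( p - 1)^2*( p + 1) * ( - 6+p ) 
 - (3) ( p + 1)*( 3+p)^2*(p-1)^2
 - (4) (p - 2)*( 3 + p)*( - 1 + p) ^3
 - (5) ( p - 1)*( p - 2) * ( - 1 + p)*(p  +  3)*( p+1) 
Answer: 5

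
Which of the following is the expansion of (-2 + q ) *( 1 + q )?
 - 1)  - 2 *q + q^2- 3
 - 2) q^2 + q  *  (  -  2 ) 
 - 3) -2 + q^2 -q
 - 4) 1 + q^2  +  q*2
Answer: 3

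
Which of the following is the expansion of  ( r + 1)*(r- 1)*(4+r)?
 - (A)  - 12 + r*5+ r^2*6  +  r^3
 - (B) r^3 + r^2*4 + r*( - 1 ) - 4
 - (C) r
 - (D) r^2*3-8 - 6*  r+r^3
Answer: B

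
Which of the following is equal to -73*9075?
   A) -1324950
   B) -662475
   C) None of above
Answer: B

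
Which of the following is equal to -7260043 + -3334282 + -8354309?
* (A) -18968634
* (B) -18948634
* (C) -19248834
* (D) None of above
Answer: B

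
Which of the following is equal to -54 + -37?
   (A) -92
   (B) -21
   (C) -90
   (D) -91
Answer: D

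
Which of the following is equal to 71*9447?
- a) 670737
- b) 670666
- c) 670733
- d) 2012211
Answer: a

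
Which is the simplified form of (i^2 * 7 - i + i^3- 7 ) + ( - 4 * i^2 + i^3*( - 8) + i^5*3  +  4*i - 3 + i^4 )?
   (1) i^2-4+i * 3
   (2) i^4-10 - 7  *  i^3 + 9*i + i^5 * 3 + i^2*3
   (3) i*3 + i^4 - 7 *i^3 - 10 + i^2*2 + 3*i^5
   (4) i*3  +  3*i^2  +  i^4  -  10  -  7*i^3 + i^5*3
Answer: 4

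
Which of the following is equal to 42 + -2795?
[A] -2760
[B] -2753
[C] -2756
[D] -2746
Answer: B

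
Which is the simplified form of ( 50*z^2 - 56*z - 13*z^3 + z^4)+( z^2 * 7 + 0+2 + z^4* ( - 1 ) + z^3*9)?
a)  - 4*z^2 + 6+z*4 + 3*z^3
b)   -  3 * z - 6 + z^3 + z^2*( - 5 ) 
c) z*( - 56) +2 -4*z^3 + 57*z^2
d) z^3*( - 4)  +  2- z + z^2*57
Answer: c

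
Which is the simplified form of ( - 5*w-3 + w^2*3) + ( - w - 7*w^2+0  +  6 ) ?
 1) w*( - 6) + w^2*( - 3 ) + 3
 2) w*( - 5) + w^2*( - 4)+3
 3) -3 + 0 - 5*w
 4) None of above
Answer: 4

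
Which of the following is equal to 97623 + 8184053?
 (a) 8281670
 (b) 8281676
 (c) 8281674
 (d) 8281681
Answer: b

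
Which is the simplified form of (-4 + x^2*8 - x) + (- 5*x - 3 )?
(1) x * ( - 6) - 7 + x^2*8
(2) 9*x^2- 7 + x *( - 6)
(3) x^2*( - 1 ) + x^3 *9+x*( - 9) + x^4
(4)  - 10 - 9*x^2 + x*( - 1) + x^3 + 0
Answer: 1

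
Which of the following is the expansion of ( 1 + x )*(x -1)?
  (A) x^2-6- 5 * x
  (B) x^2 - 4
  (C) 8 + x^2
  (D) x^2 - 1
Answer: D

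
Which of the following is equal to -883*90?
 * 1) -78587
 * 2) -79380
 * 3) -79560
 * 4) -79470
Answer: 4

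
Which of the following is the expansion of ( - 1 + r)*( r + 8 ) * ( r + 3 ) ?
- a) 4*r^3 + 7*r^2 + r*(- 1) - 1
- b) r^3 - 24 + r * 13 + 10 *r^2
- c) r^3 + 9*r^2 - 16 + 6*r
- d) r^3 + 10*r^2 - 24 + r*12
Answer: b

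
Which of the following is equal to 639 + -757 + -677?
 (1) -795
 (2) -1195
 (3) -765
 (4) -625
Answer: 1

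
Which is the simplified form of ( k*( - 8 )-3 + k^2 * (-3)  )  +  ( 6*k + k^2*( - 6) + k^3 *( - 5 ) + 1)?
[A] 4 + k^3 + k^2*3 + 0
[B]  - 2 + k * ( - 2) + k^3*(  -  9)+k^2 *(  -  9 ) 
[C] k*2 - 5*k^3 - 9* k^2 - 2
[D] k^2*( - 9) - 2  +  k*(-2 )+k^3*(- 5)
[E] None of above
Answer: D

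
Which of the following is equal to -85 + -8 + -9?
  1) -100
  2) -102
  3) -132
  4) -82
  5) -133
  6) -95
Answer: 2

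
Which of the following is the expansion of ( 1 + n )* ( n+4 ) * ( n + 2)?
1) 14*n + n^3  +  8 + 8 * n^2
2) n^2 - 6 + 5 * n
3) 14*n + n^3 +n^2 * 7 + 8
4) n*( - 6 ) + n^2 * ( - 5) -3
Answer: 3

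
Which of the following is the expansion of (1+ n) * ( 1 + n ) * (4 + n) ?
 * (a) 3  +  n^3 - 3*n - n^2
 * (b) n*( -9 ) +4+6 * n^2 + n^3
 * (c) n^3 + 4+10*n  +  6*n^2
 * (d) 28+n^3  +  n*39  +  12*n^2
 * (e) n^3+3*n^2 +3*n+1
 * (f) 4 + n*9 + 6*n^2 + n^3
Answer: f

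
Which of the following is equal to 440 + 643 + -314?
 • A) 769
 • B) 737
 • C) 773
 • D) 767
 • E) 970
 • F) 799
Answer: A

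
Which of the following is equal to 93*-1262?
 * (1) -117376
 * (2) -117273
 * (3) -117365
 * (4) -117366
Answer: 4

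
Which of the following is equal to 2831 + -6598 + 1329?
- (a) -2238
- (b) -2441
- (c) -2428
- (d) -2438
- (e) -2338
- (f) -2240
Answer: d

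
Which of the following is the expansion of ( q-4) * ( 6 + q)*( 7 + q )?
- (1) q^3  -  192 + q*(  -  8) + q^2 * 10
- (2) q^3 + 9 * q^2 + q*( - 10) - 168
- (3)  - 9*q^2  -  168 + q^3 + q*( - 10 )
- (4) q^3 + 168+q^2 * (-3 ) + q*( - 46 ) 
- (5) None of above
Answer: 2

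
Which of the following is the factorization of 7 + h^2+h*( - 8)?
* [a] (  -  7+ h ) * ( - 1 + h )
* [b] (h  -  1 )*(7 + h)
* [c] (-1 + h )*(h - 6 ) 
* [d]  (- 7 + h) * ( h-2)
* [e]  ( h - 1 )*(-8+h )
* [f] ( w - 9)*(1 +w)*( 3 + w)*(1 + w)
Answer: a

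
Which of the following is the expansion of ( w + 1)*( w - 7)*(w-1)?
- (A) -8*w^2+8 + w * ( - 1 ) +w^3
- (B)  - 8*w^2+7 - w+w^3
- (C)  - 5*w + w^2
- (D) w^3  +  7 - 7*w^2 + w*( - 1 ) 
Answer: D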